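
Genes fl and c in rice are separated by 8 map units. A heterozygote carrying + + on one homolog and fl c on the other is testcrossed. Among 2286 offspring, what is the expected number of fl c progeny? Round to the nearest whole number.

A map distance of 8 map units corresponds to a recombination frequency of 0.080.
The F1 is + + / fl c, so fl c is a parental gamete class with expected frequency (1 − r)/2 = 0.920/2 = 0.4600.
Expected number = 0.4600 × 2286 = 1051.56 ≈ 1052.

1052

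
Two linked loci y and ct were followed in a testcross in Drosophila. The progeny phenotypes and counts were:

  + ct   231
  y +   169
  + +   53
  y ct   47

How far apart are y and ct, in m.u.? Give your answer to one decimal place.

20.0 m.u.

The two most frequent classes, + ct (231) and y + (169), are the parental types, so the F1 was + ct / y +.
The recombinant classes are + + and y ct: 53 + 47 = 100.
Recombination frequency = 100/500 = 0.2000 ≈ 20.0%, i.e. 20.0 m.u.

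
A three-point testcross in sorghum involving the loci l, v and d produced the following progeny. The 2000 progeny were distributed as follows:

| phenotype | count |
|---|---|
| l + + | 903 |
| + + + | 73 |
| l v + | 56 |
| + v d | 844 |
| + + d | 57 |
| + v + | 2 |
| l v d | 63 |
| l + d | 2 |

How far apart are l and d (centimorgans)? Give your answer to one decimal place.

The two most frequent reciprocal classes, l + + and + v d, are the parental types, so the F1 was l + + / + v d.
The two rarest classes, l + d and + v +, are the double crossovers. Comparing them with the parentals, only the d allele has switched, so d is the middle locus and the order is l – d – v.
Crossovers in the l–d interval produce the single-crossover classes + + + and l v d (73 + 63 = 136) plus the double crossovers (4).
RF(l–d) = (136 + 4) / 2000 = 140/2000 = 0.0700 → 7.0 centimorgans.

7.0 centimorgans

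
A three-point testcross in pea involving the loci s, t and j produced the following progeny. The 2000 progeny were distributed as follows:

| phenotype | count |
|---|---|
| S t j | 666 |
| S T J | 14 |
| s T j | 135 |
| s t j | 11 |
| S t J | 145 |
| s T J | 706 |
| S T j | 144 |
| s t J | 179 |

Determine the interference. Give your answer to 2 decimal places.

The two most frequent reciprocal classes, s T J and S t j, are the parental types, so the F1 was s T J / S t j.
The two rarest classes, S T J and s t j, are the double crossovers. Comparing them with the parentals, only the s allele has switched, so s is the middle locus and the order is t – s – j.
t–s: (323 + 25)/2000 = 0.1740; s–j: (280 + 25)/2000 = 0.1525.
Expected DCO frequency = 0.1740 × 0.1525 ≈ 0.02653; observed = 25/2000 ≈ 0.01250.
Coefficient of coincidence = 0.01250/0.02653 ≈ 0.47; interference = 1 − 0.47 = 0.53.

0.53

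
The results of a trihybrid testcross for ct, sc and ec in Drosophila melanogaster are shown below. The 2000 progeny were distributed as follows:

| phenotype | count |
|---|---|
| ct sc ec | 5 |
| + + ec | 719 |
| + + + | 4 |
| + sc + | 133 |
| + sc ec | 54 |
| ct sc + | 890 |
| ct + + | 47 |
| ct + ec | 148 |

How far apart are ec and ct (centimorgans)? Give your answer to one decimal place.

The two most frequent reciprocal classes, + + ec and ct sc +, are the parental types, so the F1 was + + ec / ct sc +.
The two rarest classes, + + + and ct sc ec, are the double crossovers. Comparing them with the parentals, only the ec allele has switched, so ec is the middle locus and the order is ct – ec – sc.
Crossovers in the ct–ec interval produce the single-crossover classes ct + ec and + sc + (148 + 133 = 281) plus the double crossovers (9).
RF(ct–ec) = (281 + 9) / 2000 = 290/2000 = 0.1450 → 14.5 centimorgans.

14.5 centimorgans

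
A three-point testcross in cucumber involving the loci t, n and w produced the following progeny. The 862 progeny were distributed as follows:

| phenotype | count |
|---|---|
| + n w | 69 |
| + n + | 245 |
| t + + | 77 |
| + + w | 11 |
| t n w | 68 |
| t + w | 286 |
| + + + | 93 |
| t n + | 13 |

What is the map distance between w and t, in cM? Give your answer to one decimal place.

19.7 cM

The two most frequent reciprocal classes, + n + and t + w, are the parental types, so the F1 was + n + / t + w.
The two rarest classes, t n + and + + w, are the double crossovers. Comparing them with the parentals, only the t allele has switched, so t is the middle locus and the order is w – t – n.
Crossovers in the w–t interval produce the single-crossover classes + n w and t + + (69 + 77 = 146) plus the double crossovers (24).
RF(w–t) = (146 + 24) / 862 = 170/862 = 0.1972 → 19.7 cM.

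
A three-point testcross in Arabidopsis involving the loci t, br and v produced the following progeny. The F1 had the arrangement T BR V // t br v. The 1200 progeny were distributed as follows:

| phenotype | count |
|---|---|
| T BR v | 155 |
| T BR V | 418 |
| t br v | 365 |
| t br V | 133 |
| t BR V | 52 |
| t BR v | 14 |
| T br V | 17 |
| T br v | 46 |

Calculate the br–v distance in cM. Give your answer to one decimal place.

26.6 cM

The two rarest classes, T br V and t BR v, are the double crossovers. Comparing them with the parentals, only the br allele has switched, so br is the middle locus and the order is v – br – t.
Crossovers in the v–br interval produce the single-crossover classes T BR v and t br V (155 + 133 = 288) plus the double crossovers (31).
RF(v–br) = (288 + 31) / 1200 = 319/1200 = 0.2658 → 26.6 cM.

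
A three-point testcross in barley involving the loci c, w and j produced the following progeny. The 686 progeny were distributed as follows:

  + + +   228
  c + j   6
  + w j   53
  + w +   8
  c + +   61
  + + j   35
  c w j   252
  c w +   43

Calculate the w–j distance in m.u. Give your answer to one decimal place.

13.4 m.u.

The two most frequent reciprocal classes, c w j and + + +, are the parental types, so the F1 was c w j / + + +.
The two rarest classes, c + j and + w +, are the double crossovers. Comparing them with the parentals, only the w allele has switched, so w is the middle locus and the order is c – w – j.
Crossovers in the w–j interval produce the single-crossover classes c w + and + + j (43 + 35 = 78) plus the double crossovers (14).
RF(w–j) = (78 + 14) / 686 = 92/686 = 0.1341 → 13.4 m.u.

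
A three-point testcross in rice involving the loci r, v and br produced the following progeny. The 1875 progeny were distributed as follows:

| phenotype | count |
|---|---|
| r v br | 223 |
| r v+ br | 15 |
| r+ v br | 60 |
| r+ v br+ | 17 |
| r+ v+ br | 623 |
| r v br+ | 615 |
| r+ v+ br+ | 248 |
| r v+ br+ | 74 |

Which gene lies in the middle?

r

The two most frequent reciprocal classes, r v br+ and r+ v+ br, are the parental types, so the F1 was r v br+ / r+ v+ br.
The two rarest classes, r+ v br+ and r v+ br, are the double crossovers. Comparing them with the parentals, only the r allele has switched, so r is the middle locus and the order is v – r – br.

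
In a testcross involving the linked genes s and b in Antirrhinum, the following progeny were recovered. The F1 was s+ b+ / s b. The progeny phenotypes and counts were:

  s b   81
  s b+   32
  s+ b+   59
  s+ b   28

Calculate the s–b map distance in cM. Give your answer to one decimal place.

The recombinant classes are s+ b and s b+: 28 + 32 = 60.
Recombination frequency = 60/200 = 0.3000 ≈ 30.0%, i.e. 30.0 cM.

30.0 cM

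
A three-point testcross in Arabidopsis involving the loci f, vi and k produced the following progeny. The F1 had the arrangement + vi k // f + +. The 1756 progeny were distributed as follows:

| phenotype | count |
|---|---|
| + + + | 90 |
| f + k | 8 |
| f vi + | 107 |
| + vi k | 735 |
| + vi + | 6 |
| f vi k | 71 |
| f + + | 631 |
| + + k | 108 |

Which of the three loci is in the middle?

k

The two rarest classes, + vi + and f + k, are the double crossovers. Comparing them with the parentals, only the k allele has switched, so k is the middle locus and the order is vi – k – f.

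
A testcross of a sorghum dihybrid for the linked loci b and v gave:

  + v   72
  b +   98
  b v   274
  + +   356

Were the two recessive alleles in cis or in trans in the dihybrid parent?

cis

The two most frequent classes are + + (356) and b v (274); these are the parental (non-recombinant) types.
So the F1 carried + + on one chromosome and b v on the other — the recessive alleles are on the same chromosome (cis / coupling).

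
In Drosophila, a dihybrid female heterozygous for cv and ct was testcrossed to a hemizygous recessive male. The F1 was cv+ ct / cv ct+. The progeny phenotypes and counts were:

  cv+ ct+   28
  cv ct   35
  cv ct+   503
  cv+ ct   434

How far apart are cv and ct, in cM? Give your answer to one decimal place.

6.3 cM

The recombinant classes are cv+ ct+ and cv ct: 28 + 35 = 63.
Recombination frequency = 63/1000 = 0.0630 ≈ 6.3%, i.e. 6.3 cM.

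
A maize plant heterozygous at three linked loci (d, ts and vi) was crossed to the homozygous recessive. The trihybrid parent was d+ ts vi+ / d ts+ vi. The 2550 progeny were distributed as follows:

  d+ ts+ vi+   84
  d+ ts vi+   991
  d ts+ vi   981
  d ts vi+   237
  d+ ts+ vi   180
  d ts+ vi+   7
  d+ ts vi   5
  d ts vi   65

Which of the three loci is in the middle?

The two rarest classes, d+ ts vi and d ts+ vi+, are the double crossovers. Comparing them with the parentals, only the vi allele has switched, so vi is the middle locus and the order is d – vi – ts.

vi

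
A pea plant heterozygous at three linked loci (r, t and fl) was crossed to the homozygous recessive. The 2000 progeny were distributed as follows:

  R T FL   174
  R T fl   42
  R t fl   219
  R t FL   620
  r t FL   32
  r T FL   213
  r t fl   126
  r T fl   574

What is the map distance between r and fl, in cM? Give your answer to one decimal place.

25.3 cM

The two most frequent reciprocal classes, R t FL and r T fl, are the parental types, so the F1 was R t FL / r T fl.
The two rarest classes, r t FL and R T fl, are the double crossovers. Comparing them with the parentals, only the r allele has switched, so r is the middle locus and the order is fl – r – t.
Crossovers in the fl–r interval produce the single-crossover classes R t fl and r T FL (219 + 213 = 432) plus the double crossovers (74).
RF(fl–r) = (432 + 74) / 2000 = 506/2000 = 0.2530 → 25.3 cM.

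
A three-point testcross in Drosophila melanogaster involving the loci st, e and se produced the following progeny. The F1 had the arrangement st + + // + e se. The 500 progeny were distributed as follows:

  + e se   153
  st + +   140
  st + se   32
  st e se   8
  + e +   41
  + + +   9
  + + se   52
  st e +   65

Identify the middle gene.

The two rarest classes, + + + and st e se, are the double crossovers. Comparing them with the parentals, only the st allele has switched, so st is the middle locus and the order is se – st – e.

st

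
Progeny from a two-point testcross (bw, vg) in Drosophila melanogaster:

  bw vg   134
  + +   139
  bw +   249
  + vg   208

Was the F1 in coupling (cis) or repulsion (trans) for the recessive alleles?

The two most frequent classes are + vg (208) and bw + (249); these are the parental (non-recombinant) types.
So the F1 carried + vg on one chromosome and bw + on the other — the recessive alleles are on opposite chromosomes (trans / repulsion).

trans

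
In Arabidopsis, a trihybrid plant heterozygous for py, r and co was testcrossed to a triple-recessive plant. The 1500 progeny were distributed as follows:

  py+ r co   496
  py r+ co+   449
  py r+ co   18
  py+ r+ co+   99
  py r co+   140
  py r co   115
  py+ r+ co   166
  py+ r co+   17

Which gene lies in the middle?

The two most frequent reciprocal classes, py r+ co+ and py+ r co, are the parental types, so the F1 was py r+ co+ / py+ r co.
The two rarest classes, py r+ co and py+ r co+, are the double crossovers. Comparing them with the parentals, only the co allele has switched, so co is the middle locus and the order is py – co – r.

co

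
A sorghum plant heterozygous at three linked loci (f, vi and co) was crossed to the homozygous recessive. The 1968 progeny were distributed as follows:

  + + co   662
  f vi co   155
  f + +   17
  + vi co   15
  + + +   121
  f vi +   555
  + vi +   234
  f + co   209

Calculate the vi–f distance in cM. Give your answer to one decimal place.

The two most frequent reciprocal classes, f vi + and + + co, are the parental types, so the F1 was f vi + / + + co.
The two rarest classes, f + + and + vi co, are the double crossovers. Comparing them with the parentals, only the vi allele has switched, so vi is the middle locus and the order is co – vi – f.
Crossovers in the vi–f interval produce the single-crossover classes + vi + and f + co (234 + 209 = 443) plus the double crossovers (32).
RF(vi–f) = (443 + 32) / 1968 = 475/1968 = 0.2414 → 24.1 cM.

24.1 cM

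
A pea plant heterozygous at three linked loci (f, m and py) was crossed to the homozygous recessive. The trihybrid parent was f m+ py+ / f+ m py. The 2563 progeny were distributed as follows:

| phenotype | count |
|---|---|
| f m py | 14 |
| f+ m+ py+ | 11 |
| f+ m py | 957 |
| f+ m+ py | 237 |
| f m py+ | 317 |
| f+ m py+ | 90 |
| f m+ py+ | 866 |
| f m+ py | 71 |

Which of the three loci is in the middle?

The two rarest classes, f+ m+ py+ and f m py, are the double crossovers. Comparing them with the parentals, only the f allele has switched, so f is the middle locus and the order is py – f – m.

f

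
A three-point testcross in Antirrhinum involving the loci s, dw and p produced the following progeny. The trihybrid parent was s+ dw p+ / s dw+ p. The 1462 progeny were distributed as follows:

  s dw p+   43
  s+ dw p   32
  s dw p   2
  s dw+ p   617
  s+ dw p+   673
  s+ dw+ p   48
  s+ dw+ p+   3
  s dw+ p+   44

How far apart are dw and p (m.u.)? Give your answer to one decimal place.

5.5 m.u.

The two rarest classes, s+ dw+ p+ and s dw p, are the double crossovers. Comparing them with the parentals, only the dw allele has switched, so dw is the middle locus and the order is s – dw – p.
Crossovers in the dw–p interval produce the single-crossover classes s+ dw p and s dw+ p+ (32 + 44 = 76) plus the double crossovers (5).
RF(dw–p) = (76 + 5) / 1462 = 81/1462 = 0.0554 → 5.5 m.u.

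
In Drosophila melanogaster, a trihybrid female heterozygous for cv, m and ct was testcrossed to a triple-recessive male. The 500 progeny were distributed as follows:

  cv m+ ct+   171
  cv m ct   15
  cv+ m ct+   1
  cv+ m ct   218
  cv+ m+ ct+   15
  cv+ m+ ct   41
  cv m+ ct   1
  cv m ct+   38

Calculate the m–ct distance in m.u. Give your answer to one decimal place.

The two most frequent reciprocal classes, cv+ m ct and cv m+ ct+, are the parental types, so the F1 was cv+ m ct / cv m+ ct+.
The two rarest classes, cv+ m ct+ and cv m+ ct, are the double crossovers. Comparing them with the parentals, only the ct allele has switched, so ct is the middle locus and the order is cv – ct – m.
Crossovers in the ct–m interval produce the single-crossover classes cv+ m+ ct and cv m ct+ (41 + 38 = 79) plus the double crossovers (2).
RF(ct–m) = (79 + 2) / 500 = 81/500 = 0.1620 → 16.2 m.u.

16.2 m.u.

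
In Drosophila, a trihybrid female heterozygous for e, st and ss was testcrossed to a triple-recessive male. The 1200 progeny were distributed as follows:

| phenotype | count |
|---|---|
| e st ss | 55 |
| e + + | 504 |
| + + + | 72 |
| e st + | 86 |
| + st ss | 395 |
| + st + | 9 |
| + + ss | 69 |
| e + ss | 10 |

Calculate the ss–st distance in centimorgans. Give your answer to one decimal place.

The two most frequent reciprocal classes, + st ss and e + +, are the parental types, so the F1 was + st ss / e + +.
The two rarest classes, + st + and e + ss, are the double crossovers. Comparing them with the parentals, only the ss allele has switched, so ss is the middle locus and the order is e – ss – st.
Crossovers in the ss–st interval produce the single-crossover classes + + ss and e st + (69 + 86 = 155) plus the double crossovers (19).
RF(ss–st) = (155 + 19) / 1200 = 174/1200 = 0.1450 → 14.5 centimorgans.

14.5 centimorgans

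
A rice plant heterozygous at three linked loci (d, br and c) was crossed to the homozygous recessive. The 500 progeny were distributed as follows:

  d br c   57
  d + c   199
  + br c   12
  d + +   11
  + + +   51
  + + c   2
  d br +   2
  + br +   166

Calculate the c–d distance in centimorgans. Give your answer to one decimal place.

5.4 centimorgans

The two most frequent reciprocal classes, + br + and d + c, are the parental types, so the F1 was + br + / d + c.
The two rarest classes, d br + and + + c, are the double crossovers. Comparing them with the parentals, only the d allele has switched, so d is the middle locus and the order is c – d – br.
Crossovers in the c–d interval produce the single-crossover classes + br c and d + + (12 + 11 = 23) plus the double crossovers (4).
RF(c–d) = (23 + 4) / 500 = 27/500 = 0.0540 → 5.4 centimorgans.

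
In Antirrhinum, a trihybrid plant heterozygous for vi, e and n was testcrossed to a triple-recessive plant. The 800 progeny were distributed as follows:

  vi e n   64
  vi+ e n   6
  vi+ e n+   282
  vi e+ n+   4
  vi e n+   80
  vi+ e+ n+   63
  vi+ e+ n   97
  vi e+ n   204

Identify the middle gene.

The two most frequent reciprocal classes, vi+ e n+ and vi e+ n, are the parental types, so the F1 was vi+ e n+ / vi e+ n.
The two rarest classes, vi+ e n and vi e+ n+, are the double crossovers. Comparing them with the parentals, only the n allele has switched, so n is the middle locus and the order is vi – n – e.

n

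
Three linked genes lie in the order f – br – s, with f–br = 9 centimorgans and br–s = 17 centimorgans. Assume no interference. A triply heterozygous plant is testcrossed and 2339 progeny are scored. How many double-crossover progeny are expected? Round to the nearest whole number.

Map distances give recombination frequencies of 0.090 and 0.170 for the two intervals.
With no interference, expected double-crossover frequency = 0.090 × 0.170 = 0.01530.
Expected number = 0.01530 × 2339 = 35.79 ≈ 36.

36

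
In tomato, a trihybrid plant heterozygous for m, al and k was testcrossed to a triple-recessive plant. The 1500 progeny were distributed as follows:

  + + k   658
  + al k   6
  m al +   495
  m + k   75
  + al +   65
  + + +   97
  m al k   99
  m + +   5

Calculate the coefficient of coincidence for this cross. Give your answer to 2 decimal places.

0.53

The two most frequent reciprocal classes, m al + and + + k, are the parental types, so the F1 was m al + / + + k.
The two rarest classes, m + + and + al k, are the double crossovers. Comparing them with the parentals, only the al allele has switched, so al is the middle locus and the order is m – al – k.
m–al: (140 + 11)/1500 = 0.1007; al–k: (196 + 11)/1500 = 0.1380.
Expected DCO frequency = 0.1007 × 0.1380 ≈ 0.01390; observed = 11/1500 ≈ 0.00733.
Coefficient of coincidence = 0.00733/0.01390 ≈ 0.53.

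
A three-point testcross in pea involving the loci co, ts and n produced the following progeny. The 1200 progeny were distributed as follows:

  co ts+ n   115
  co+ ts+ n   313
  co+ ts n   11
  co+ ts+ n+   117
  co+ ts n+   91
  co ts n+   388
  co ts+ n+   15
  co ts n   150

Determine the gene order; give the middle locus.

The two most frequent reciprocal classes, co ts n+ and co+ ts+ n, are the parental types, so the F1 was co ts n+ / co+ ts+ n.
The two rarest classes, co ts+ n+ and co+ ts n, are the double crossovers. Comparing them with the parentals, only the ts allele has switched, so ts is the middle locus and the order is n – ts – co.

ts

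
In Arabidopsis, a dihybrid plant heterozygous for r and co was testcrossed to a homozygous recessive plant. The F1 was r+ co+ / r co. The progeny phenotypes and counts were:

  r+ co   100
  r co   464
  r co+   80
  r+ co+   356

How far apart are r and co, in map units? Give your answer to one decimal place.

18.0 map units

The recombinant classes are r+ co and r co+: 100 + 80 = 180.
Recombination frequency = 180/1000 = 0.1800 ≈ 18.0%, i.e. 18.0 map units.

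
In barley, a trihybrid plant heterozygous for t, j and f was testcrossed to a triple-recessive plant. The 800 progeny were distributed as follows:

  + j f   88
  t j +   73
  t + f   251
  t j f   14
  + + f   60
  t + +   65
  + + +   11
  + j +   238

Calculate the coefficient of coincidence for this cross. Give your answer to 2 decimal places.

The two most frequent reciprocal classes, t + f and + j +, are the parental types, so the F1 was t + f / + j +.
The two rarest classes, t j f and + + +, are the double crossovers. Comparing them with the parentals, only the j allele has switched, so j is the middle locus and the order is t – j – f.
t–j: (133 + 25)/800 = 0.1975; j–f: (153 + 25)/800 = 0.2225.
Expected DCO frequency = 0.1975 × 0.2225 ≈ 0.04394; observed = 25/800 ≈ 0.03125.
Coefficient of coincidence = 0.03125/0.04394 ≈ 0.71.

0.71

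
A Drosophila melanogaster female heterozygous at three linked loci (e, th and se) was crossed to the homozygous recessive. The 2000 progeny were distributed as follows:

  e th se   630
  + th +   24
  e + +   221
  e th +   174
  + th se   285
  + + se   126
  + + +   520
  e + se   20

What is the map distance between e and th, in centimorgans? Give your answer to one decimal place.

27.5 centimorgans

The two most frequent reciprocal classes, e th se and + + +, are the parental types, so the F1 was e th se / + + +.
The two rarest classes, e + se and + th +, are the double crossovers. Comparing them with the parentals, only the th allele has switched, so th is the middle locus and the order is se – th – e.
Crossovers in the th–e interval produce the single-crossover classes + th se and e + + (285 + 221 = 506) plus the double crossovers (44).
RF(th–e) = (506 + 44) / 2000 = 550/2000 = 0.2750 → 27.5 centimorgans.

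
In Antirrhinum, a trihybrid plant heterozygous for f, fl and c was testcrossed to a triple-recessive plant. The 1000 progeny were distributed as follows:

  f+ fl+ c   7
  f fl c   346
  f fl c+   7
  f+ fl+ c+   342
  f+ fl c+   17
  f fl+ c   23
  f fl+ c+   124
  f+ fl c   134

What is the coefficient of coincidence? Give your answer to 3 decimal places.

The two most frequent reciprocal classes, f fl c and f+ fl+ c+, are the parental types, so the F1 was f fl c / f+ fl+ c+.
The two rarest classes, f fl c+ and f+ fl+ c, are the double crossovers. Comparing them with the parentals, only the c allele has switched, so c is the middle locus and the order is f – c – fl.
f–c: (258 + 14)/1000 = 0.2720; c–fl: (40 + 14)/1000 = 0.0540.
Expected DCO frequency = 0.2720 × 0.0540 ≈ 0.01469; observed = 14/1000 ≈ 0.01400.
Coefficient of coincidence = 0.01400/0.01469 ≈ 0.953.

0.953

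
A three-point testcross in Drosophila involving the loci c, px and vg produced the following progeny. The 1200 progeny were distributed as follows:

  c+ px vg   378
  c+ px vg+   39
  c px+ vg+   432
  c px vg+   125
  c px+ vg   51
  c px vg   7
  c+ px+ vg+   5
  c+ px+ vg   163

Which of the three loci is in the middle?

c

The two most frequent reciprocal classes, c px+ vg+ and c+ px vg, are the parental types, so the F1 was c px+ vg+ / c+ px vg.
The two rarest classes, c+ px+ vg+ and c px vg, are the double crossovers. Comparing them with the parentals, only the c allele has switched, so c is the middle locus and the order is px – c – vg.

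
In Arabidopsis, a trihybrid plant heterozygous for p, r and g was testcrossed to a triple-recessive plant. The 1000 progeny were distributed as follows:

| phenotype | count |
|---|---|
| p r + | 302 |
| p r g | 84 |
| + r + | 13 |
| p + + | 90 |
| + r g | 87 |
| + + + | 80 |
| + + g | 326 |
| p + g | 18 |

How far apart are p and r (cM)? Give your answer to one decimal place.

The two most frequent reciprocal classes, + + g and p r +, are the parental types, so the F1 was + + g / p r +.
The two rarest classes, p + g and + r +, are the double crossovers. Comparing them with the parentals, only the p allele has switched, so p is the middle locus and the order is g – p – r.
Crossovers in the p–r interval produce the single-crossover classes + r g and p + + (87 + 90 = 177) plus the double crossovers (31).
RF(p–r) = (177 + 31) / 1000 = 208/1000 = 0.2080 → 20.8 cM.

20.8 cM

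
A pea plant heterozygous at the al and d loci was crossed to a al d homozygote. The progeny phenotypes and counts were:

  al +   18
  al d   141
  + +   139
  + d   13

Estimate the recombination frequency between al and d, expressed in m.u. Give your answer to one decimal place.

10.0 m.u.

The two most frequent classes, + + (139) and al d (141), are the parental types, so the F1 was + + / al d.
The recombinant classes are + d and al +: 13 + 18 = 31.
Recombination frequency = 31/311 = 0.0997 ≈ 10.0%, i.e. 10.0 m.u.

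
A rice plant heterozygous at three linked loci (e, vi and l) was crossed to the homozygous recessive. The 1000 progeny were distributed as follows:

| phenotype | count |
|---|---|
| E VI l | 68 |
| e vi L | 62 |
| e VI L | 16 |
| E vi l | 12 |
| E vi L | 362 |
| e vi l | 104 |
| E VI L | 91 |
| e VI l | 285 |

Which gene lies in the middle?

l

The two most frequent reciprocal classes, E vi L and e VI l, are the parental types, so the F1 was E vi L / e VI l.
The two rarest classes, E vi l and e VI L, are the double crossovers. Comparing them with the parentals, only the l allele has switched, so l is the middle locus and the order is e – l – vi.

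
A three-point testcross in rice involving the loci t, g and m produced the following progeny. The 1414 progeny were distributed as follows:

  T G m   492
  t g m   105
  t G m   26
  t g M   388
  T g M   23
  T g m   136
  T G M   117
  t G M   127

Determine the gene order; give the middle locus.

The two most frequent reciprocal classes, t g M and T G m, are the parental types, so the F1 was t g M / T G m.
The two rarest classes, T g M and t G m, are the double crossovers. Comparing them with the parentals, only the t allele has switched, so t is the middle locus and the order is m – t – g.

t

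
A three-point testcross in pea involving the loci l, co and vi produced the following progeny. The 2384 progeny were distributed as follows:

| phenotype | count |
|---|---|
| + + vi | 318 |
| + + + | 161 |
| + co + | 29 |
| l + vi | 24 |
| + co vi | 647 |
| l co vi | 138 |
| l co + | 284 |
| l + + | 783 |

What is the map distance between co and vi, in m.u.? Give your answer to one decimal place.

27.5 m.u.

The two most frequent reciprocal classes, + co vi and l + +, are the parental types, so the F1 was + co vi / l + +.
The two rarest classes, + co + and l + vi, are the double crossovers. Comparing them with the parentals, only the vi allele has switched, so vi is the middle locus and the order is co – vi – l.
Crossovers in the co–vi interval produce the single-crossover classes + + vi and l co + (318 + 284 = 602) plus the double crossovers (53).
RF(co–vi) = (602 + 53) / 2384 = 655/2384 = 0.2747 → 27.5 m.u.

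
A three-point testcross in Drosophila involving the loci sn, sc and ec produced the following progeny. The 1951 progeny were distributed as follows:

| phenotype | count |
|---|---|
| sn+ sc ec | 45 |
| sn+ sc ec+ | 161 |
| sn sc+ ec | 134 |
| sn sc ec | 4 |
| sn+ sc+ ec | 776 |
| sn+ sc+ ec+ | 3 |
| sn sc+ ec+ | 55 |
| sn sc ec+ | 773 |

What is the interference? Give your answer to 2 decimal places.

The two most frequent reciprocal classes, sn sc ec+ and sn+ sc+ ec, are the parental types, so the F1 was sn sc ec+ / sn+ sc+ ec.
The two rarest classes, sn sc ec and sn+ sc+ ec+, are the double crossovers. Comparing them with the parentals, only the ec allele has switched, so ec is the middle locus and the order is sc – ec – sn.
sc–ec: (100 + 7)/1951 = 0.0548; ec–sn: (295 + 7)/1951 = 0.1548.
Expected DCO frequency = 0.0548 × 0.1548 ≈ 0.00848; observed = 7/1951 ≈ 0.00359.
Coefficient of coincidence = 0.00359/0.00848 ≈ 0.42; interference = 1 − 0.42 = 0.58.

0.58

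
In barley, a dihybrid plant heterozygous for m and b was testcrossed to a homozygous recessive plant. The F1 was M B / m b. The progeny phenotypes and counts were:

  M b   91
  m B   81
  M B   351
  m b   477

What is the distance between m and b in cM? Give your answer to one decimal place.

The recombinant classes are M b and m B: 91 + 81 = 172.
Recombination frequency = 172/1000 = 0.1720 ≈ 17.2%, i.e. 17.2 cM.

17.2 cM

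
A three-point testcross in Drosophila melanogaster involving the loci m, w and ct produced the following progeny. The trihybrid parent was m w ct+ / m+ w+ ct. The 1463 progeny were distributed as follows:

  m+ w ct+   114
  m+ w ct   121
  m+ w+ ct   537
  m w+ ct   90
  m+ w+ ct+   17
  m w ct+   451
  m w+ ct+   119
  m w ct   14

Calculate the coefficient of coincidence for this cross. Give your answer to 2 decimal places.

0.71

The two rarest classes, m w ct and m+ w+ ct+, are the double crossovers. Comparing them with the parentals, only the ct allele has switched, so ct is the middle locus and the order is w – ct – m.
w–ct: (240 + 31)/1463 = 0.1852; ct–m: (204 + 31)/1463 = 0.1606.
Expected DCO frequency = 0.1852 × 0.1606 ≈ 0.02974; observed = 31/1463 ≈ 0.02119.
Coefficient of coincidence = 0.02119/0.02974 ≈ 0.71.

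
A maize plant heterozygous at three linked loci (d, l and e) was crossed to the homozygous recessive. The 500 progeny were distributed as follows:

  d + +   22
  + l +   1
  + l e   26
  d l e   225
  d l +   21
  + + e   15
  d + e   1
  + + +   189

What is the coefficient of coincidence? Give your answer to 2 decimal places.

The two most frequent reciprocal classes, d l e and + + +, are the parental types, so the F1 was d l e / + + +.
The two rarest classes, d + e and + l +, are the double crossovers. Comparing them with the parentals, only the l allele has switched, so l is the middle locus and the order is d – l – e.
d–l: (48 + 2)/500 = 0.1000; l–e: (36 + 2)/500 = 0.0760.
Expected DCO frequency = 0.1000 × 0.0760 ≈ 0.00760; observed = 2/500 ≈ 0.00400.
Coefficient of coincidence = 0.00400/0.00760 ≈ 0.53.

0.53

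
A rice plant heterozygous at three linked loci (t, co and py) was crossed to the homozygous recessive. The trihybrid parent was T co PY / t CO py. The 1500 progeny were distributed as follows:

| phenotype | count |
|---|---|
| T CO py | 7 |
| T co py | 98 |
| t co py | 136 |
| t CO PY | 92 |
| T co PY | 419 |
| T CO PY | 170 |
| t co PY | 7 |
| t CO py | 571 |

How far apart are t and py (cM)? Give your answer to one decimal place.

13.6 cM

The two rarest classes, t co PY and T CO py, are the double crossovers. Comparing them with the parentals, only the t allele has switched, so t is the middle locus and the order is co – t – py.
Crossovers in the t–py interval produce the single-crossover classes T co py and t CO PY (98 + 92 = 190) plus the double crossovers (14).
RF(t–py) = (190 + 14) / 1500 = 204/1500 = 0.1360 → 13.6 cM.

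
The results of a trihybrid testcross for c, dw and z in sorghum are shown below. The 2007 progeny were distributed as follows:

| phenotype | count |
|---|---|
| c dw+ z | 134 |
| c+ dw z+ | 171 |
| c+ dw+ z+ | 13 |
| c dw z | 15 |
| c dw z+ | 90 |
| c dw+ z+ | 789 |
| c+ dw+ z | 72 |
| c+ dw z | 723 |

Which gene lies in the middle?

c

The two most frequent reciprocal classes, c+ dw z and c dw+ z+, are the parental types, so the F1 was c+ dw z / c dw+ z+.
The two rarest classes, c dw z and c+ dw+ z+, are the double crossovers. Comparing them with the parentals, only the c allele has switched, so c is the middle locus and the order is dw – c – z.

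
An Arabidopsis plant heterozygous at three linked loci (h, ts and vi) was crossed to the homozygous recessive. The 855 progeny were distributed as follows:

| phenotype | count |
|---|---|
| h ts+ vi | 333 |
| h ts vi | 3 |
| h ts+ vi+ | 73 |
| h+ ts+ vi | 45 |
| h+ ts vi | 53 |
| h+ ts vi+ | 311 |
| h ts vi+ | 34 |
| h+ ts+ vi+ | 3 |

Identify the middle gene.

ts

The two most frequent reciprocal classes, h ts+ vi and h+ ts vi+, are the parental types, so the F1 was h ts+ vi / h+ ts vi+.
The two rarest classes, h ts vi and h+ ts+ vi+, are the double crossovers. Comparing them with the parentals, only the ts allele has switched, so ts is the middle locus and the order is h – ts – vi.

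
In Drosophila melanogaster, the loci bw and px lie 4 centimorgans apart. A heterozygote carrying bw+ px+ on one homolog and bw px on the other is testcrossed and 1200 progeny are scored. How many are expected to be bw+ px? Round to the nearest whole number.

A map distance of 4 centimorgans corresponds to a recombination frequency of 0.040.
The F1 is bw+ px+ / bw px, so bw+ px is a recombinant gamete class with expected frequency r/2 = 0.040/2 = 0.0200.
Expected number = 0.0200 × 1200 = 24.00 ≈ 24.

24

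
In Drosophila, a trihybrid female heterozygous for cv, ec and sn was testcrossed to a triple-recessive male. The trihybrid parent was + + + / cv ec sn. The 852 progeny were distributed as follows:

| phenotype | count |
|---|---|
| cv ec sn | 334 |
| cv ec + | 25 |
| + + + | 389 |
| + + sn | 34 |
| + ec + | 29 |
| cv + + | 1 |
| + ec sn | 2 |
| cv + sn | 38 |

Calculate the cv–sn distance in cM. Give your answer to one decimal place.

7.3 cM

The two rarest classes, cv + + and + ec sn, are the double crossovers. Comparing them with the parentals, only the cv allele has switched, so cv is the middle locus and the order is ec – cv – sn.
Crossovers in the cv–sn interval produce the single-crossover classes + + sn and cv ec + (34 + 25 = 59) plus the double crossovers (3).
RF(cv–sn) = (59 + 3) / 852 = 62/852 = 0.0728 → 7.3 cM.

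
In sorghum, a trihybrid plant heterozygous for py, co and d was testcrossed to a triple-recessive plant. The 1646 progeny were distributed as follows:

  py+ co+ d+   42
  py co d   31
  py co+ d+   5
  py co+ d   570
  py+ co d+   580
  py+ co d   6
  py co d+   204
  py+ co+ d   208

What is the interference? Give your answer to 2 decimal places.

The two most frequent reciprocal classes, py co+ d and py+ co d+, are the parental types, so the F1 was py co+ d / py+ co d+.
The two rarest classes, py co+ d+ and py+ co d, are the double crossovers. Comparing them with the parentals, only the d allele has switched, so d is the middle locus and the order is co – d – py.
co–d: (73 + 11)/1646 = 0.0510; d–py: (412 + 11)/1646 = 0.2570.
Expected DCO frequency = 0.0510 × 0.2570 ≈ 0.01311; observed = 11/1646 ≈ 0.00668.
Coefficient of coincidence = 0.00668/0.01311 ≈ 0.51; interference = 1 − 0.51 = 0.49.

0.49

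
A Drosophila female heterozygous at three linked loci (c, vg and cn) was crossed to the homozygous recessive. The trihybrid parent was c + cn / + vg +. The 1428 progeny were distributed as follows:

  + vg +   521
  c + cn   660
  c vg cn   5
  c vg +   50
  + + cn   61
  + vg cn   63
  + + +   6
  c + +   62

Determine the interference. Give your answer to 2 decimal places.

0.05

The two rarest classes, c vg cn and + + +, are the double crossovers. Comparing them with the parentals, only the vg allele has switched, so vg is the middle locus and the order is c – vg – cn.
c–vg: (111 + 11)/1428 = 0.0854; vg–cn: (125 + 11)/1428 = 0.0952.
Expected DCO frequency = 0.0854 × 0.0952 ≈ 0.00813; observed = 11/1428 ≈ 0.00770.
Coefficient of coincidence = 0.00770/0.00813 ≈ 0.95; interference = 1 − 0.95 = 0.05.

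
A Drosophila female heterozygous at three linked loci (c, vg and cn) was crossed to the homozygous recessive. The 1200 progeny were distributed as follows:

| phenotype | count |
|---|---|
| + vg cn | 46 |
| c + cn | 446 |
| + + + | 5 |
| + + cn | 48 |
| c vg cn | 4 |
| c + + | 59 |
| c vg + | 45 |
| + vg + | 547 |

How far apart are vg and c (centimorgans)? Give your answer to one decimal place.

The two most frequent reciprocal classes, + vg + and c + cn, are the parental types, so the F1 was + vg + / c + cn.
The two rarest classes, + + + and c vg cn, are the double crossovers. Comparing them with the parentals, only the vg allele has switched, so vg is the middle locus and the order is c – vg – cn.
Crossovers in the c–vg interval produce the single-crossover classes c vg + and + + cn (45 + 48 = 93) plus the double crossovers (9).
RF(c–vg) = (93 + 9) / 1200 = 102/1200 = 0.0850 → 8.5 centimorgans.

8.5 centimorgans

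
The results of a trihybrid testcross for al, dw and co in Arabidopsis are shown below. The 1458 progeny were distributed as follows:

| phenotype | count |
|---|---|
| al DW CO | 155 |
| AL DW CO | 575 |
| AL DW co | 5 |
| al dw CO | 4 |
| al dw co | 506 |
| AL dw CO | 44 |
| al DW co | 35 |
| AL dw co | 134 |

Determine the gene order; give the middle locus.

The two most frequent reciprocal classes, al dw co and AL DW CO, are the parental types, so the F1 was al dw co / AL DW CO.
The two rarest classes, al dw CO and AL DW co, are the double crossovers. Comparing them with the parentals, only the co allele has switched, so co is the middle locus and the order is dw – co – al.

co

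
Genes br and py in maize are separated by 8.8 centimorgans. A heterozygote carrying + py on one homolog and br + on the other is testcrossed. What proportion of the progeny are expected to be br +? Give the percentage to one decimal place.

45.6%

A map distance of 8.8 centimorgans corresponds to a recombination frequency of 0.088.
The F1 is + py / br +, so br + is a parental gamete class with expected frequency (1 − r)/2 = 0.912/2 = 0.4560.
That is 0.4560 = 45.6% of the progeny.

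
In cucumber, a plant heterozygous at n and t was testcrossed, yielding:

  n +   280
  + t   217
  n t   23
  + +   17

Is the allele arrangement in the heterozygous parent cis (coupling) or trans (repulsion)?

The two most frequent classes are + t (217) and n + (280); these are the parental (non-recombinant) types.
So the F1 carried + t on one chromosome and n + on the other — the recessive alleles are on opposite chromosomes (trans / repulsion).

trans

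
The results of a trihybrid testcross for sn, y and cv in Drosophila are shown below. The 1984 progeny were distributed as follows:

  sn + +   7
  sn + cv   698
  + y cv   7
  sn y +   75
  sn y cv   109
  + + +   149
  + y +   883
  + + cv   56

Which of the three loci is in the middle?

The two most frequent reciprocal classes, sn + cv and + y +, are the parental types, so the F1 was sn + cv / + y +.
The two rarest classes, sn + + and + y cv, are the double crossovers. Comparing them with the parentals, only the cv allele has switched, so cv is the middle locus and the order is sn – cv – y.

cv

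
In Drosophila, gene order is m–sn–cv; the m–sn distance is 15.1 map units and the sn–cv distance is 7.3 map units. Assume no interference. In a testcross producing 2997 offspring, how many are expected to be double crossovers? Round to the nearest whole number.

Map distances give recombination frequencies of 0.151 and 0.073 for the two intervals.
With no interference, expected double-crossover frequency = 0.151 × 0.073 = 0.01102.
Expected number = 0.01102 × 2997 = 33.04 ≈ 33.

33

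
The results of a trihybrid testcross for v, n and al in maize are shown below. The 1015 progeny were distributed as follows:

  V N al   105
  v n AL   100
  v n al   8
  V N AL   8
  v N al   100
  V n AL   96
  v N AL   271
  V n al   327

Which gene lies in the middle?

The two most frequent reciprocal classes, v N AL and V n al, are the parental types, so the F1 was v N AL / V n al.
The two rarest classes, V N AL and v n al, are the double crossovers. Comparing them with the parentals, only the v allele has switched, so v is the middle locus and the order is al – v – n.

v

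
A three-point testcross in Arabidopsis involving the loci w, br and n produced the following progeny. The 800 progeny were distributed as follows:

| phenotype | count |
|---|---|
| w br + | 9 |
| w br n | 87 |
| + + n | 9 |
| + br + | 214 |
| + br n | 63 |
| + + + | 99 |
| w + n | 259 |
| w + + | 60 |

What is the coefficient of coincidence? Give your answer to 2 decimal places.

0.50

The two most frequent reciprocal classes, w + n and + br +, are the parental types, so the F1 was w + n / + br +.
The two rarest classes, + + n and w br +, are the double crossovers. Comparing them with the parentals, only the w allele has switched, so w is the middle locus and the order is n – w – br.
n–w: (123 + 18)/800 = 0.1762; w–br: (186 + 18)/800 = 0.2550.
Expected DCO frequency = 0.1762 × 0.2550 ≈ 0.04493; observed = 18/800 ≈ 0.02250.
Coefficient of coincidence = 0.02250/0.04493 ≈ 0.50.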